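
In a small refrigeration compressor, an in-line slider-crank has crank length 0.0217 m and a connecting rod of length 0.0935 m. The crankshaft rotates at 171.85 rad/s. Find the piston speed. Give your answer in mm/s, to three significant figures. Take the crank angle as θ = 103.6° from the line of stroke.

ω = 171.8 rad/s
For an in-line slider-crank, x = r cosθ + √(L² − r² sin²θ), so v = −rω sinθ·[1 + r cosθ/√(L² − r² sin²θ)].
With r = 0.0217 m, L = 0.0935 m, θ = 103.6°: √(L² − r² sin²θ) = 0.09109 m.
v = −0.0217·171.8·0.97196·[1 + 0.0217·-0.23514/0.09109] = -3.4215 m/s.
|v| = 3.4215 m/s = 3421.5 mm/s.

3420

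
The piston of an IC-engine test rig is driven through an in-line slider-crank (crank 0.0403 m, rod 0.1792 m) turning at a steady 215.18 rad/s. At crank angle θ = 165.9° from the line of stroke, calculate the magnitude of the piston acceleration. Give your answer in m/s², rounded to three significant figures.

ω = 215.2 rad/s
x(θ) = r cosθ + √(L² − r² sin²θ); with ω constant, a = ω²·d²x/dθ².
d²x/dθ² = −r cosθ − r²(cos2θ)/√u − r⁴ sin²2θ/(4u^{3/2}),  u = L² − r² sin²θ = 0.0320163 m².
Substituting r = 0.0403 m, L = 0.1792 m, θ = 165.9°: d²x/dθ² = +0.031061 m.
a = ω²·d²x/dθ² = (215.2)²·(+0.031061) = +1438.2 m/s²;  |a| = 1438.2 m/s².

1440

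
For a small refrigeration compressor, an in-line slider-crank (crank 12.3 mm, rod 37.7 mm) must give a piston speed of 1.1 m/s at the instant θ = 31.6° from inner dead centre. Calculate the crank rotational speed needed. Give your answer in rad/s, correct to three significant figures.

133

For an in-line slider-crank, |v_piston| = rω|sinθ|·[1 + r cosθ/√(L² − r² sin²θ)].
With r = 0.0123 m, L = 0.0377 m, θ = 31.6°: the bracketed kinematic factor |dx/dθ| = 0.0082628 m.
ω = v/|dx/dθ| = 1.1/0.0082628 = 133.13 rad/s.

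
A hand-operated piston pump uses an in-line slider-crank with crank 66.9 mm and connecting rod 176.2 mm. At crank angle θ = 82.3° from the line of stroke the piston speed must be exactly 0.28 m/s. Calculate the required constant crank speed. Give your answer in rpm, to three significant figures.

For an in-line slider-crank, |v_piston| = rω|sinθ|·[1 + r cosθ/√(L² − r² sin²θ)].
With r = 0.0669 m, L = 0.1762 m, θ = 82.3°: the bracketed kinematic factor |dx/dθ| = 0.069937 m.
ω = v/|dx/dθ| = 0.28/0.069937 = 4.0036 rad/s.
N = 60ω/(2π) = 38.232 rpm.

38.2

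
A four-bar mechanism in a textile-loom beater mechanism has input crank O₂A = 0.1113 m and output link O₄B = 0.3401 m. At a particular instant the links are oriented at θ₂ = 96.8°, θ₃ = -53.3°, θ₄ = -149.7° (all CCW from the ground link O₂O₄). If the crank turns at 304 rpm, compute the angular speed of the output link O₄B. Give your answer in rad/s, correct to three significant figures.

5.23

ω₂ = 31.83 rad/s (from 304 rpm).
Differentiating the loop-closure r₂e^{iθ₂}+r₃e^{iθ₃}=r₁+r₄e^{iθ₄} gives r₂ω₂e^{iθ₂}+r₃ω₃e^{iθ₃}=r₄ω₄e^{iθ₄}.
Eliminating the other unknown: ω₄ = r₂ω₂ sin(θ₂−θ₃) / [r₄ sin(θ₄−θ₃)].
Numerator sine = +0.49849; denominator sine = -0.99377.
Result = 0.1113·31.83·(+0.49849) / (0.3401·(-0.99377)) = -5.2259 rad/s; magnitude 5.2259 rad/s.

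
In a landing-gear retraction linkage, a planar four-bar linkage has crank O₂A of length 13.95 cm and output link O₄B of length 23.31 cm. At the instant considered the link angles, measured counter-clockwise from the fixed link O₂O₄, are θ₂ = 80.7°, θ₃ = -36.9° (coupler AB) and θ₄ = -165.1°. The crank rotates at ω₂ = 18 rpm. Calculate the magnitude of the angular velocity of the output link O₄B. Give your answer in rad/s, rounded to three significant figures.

ω₂ = 1.885 rad/s (from 18 rpm).
Differentiating the loop-closure r₂e^{iθ₂}+r₃e^{iθ₃}=r₁+r₄e^{iθ₄} gives r₂ω₂e^{iθ₂}+r₃ω₃e^{iθ₃}=r₄ω₄e^{iθ₄}.
Eliminating the other unknown: ω₄ = r₂ω₂ sin(θ₂−θ₃) / [r₄ sin(θ₄−θ₃)].
Numerator sine = +0.88620; denominator sine = -0.78586.
Result = 0.1395·1.885·(+0.88620) / (0.2331·(-0.78586)) = -1.2721 rad/s; magnitude 1.2721 rad/s.

1.27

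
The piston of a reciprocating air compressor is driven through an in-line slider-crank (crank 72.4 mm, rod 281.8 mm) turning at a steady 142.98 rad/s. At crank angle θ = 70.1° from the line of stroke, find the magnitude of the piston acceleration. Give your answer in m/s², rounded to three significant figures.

206

ω = 143 rad/s
x(θ) = r cosθ + √(L² − r² sin²θ); with ω constant, a = ω²·d²x/dθ².
d²x/dθ² = −r cosθ − r²(cos2θ)/√u − r⁴ sin²2θ/(4u^{3/2}),  u = L² − r² sin²θ = 0.0747768 m².
Substituting r = 0.0724 m, L = 0.2818 m, θ = 70.1°: d²x/dθ² = -0.010054 m.
a = ω²·d²x/dθ² = (143)²·(-0.010054) = -205.54 m/s²;  |a| = 205.54 m/s².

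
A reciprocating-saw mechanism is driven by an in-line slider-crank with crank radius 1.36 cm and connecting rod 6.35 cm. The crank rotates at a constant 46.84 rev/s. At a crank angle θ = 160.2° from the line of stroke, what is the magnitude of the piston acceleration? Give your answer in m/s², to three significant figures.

ω = 2π·46.8 = 294.3 rad/s
x(θ) = r cosθ + √(L² − r² sin²θ); with ω constant, a = ω²·d²x/dθ².
d²x/dθ² = −r cosθ − r²(cos2θ)/√u − r⁴ sin²2θ/(4u^{3/2}),  u = L² − r² sin²θ = 0.00401103 m².
Substituting r = 0.0136 m, L = 0.0635 m, θ = 160.2°: d²x/dθ² = +0.010532 m.
a = ω²·d²x/dθ² = (294.3)²·(+0.010532) = +912.23 m/s²;  |a| = 912.23 m/s².

912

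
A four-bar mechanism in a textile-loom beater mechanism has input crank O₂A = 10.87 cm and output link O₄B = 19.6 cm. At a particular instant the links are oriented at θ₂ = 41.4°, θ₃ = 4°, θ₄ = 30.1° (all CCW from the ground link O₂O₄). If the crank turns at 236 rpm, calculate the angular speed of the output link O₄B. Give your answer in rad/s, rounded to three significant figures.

18.9

ω₂ = 24.71 rad/s (from 236 rpm).
Differentiating the loop-closure r₂e^{iθ₂}+r₃e^{iθ₃}=r₁+r₄e^{iθ₄} gives r₂ω₂e^{iθ₂}+r₃ω₃e^{iθ₃}=r₄ω₄e^{iθ₄}.
Eliminating the other unknown: ω₄ = r₂ω₂ sin(θ₂−θ₃) / [r₄ sin(θ₄−θ₃)].
Numerator sine = +0.60738; denominator sine = +0.43994.
Result = 0.1087·24.71·(+0.60738) / (0.196·(+0.43994)) = +18.923 rad/s; magnitude 18.923 rad/s.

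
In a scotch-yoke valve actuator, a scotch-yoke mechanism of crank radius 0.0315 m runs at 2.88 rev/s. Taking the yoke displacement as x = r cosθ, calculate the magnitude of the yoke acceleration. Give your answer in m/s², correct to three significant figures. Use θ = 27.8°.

ω = 18.1 rad/s (from 2.88 rev/s).
x = r cosθ ⇒ ẍ = −rω² cosθ (ω constant).
|a| = rω²|cosθ| = 0.0315·(18.1)²·|cos 27.8°| = 9.1242 m/s².

9.12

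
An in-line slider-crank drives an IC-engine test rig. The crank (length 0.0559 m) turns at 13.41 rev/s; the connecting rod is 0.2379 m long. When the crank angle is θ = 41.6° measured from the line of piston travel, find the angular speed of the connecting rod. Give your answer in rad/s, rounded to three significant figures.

15.0

ω = 84.26 rad/s (converted from 13.41 rev/s).
The rod makes angle φ with the slider axis where L sinφ = r sinθ; differentiating, L cosφ·φ̇ = r ω cosθ.
L cosφ = √(L² − r² sin²θ) = 0.23499 m.
|ω_rod| = r ω |cosθ| / √(L² − r² sin²θ) = 0.0559·84.26·0.74780/0.23499 = 14.989 rad/s.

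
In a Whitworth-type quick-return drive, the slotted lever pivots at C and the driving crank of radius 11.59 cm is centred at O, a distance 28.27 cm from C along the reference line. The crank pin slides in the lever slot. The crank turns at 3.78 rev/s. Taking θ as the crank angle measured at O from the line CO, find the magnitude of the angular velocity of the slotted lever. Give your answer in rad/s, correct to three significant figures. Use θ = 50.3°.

6.04

ω = 23.75 rad/s (from 3.78 rev/s).
Crank pin A relative to C: A = (d + r cosθ, r sinθ); lever angle φ = atan2(r sinθ, d + r cosθ).
Differentiating tanφ: φ̇ = rω(d cosθ + r)/(d² + r² + 2dr cosθ).
d² + r² + 2dr cosθ = |CA|² = 0.13521 m²;  d cosθ + r = +0.29648 m.
|ω_lever| = |0.1159·23.75·+0.29648| / 0.13521 = 6.0359 rad/s.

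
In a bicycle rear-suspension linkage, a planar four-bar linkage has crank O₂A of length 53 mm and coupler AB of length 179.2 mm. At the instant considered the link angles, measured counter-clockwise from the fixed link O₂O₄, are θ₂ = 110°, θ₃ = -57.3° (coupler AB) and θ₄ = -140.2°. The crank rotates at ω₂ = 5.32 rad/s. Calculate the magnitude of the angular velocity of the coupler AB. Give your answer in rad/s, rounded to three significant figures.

1.49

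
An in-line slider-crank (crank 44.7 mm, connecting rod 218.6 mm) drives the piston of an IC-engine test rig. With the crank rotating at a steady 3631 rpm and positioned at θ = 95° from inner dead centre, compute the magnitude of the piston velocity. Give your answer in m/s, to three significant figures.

16.6

ω = 2π·3631/60 = 380.2 rad/s
For an in-line slider-crank, x = r cosθ + √(L² − r² sin²θ), so v = −rω sinθ·[1 + r cosθ/√(L² − r² sin²θ)].
With r = 0.0447 m, L = 0.2186 m, θ = 95°: √(L² − r² sin²θ) = 0.21402 m.
v = −0.0447·380.2·0.99619·[1 + 0.0447·-0.08716/0.21402] = -16.624 m/s.
|v| = 16.624 m/s.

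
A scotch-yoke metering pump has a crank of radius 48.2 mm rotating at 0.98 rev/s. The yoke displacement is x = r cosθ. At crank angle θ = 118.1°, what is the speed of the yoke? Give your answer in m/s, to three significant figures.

0.262

ω = 6.158 rad/s (from 0.98 rev/s).
x = r cosθ ⇒ ẋ = −rω sinθ.
|v| = rω|sinθ| = 0.0482·6.158·|sin 118.1°| = 0.26181 m/s.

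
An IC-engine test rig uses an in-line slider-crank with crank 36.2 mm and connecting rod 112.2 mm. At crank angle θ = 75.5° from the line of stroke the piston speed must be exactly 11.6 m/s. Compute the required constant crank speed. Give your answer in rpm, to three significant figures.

For an in-line slider-crank, |v_piston| = rω|sinθ|·[1 + r cosθ/√(L² − r² sin²θ)].
With r = 0.0362 m, L = 0.1122 m, θ = 75.5°: the bracketed kinematic factor |dx/dθ| = 0.038027 m.
ω = v/|dx/dθ| = 11.6/0.038027 = 305.04 rad/s.
N = 60ω/(2π) = 2913 rpm.

2910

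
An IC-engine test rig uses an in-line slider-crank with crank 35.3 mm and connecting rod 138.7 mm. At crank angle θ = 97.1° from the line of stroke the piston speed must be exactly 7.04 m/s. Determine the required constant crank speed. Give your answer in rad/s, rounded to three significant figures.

For an in-line slider-crank, |v_piston| = rω|sinθ|·[1 + r cosθ/√(L² − r² sin²θ)].
With r = 0.0353 m, L = 0.1387 m, θ = 97.1°: the bracketed kinematic factor |dx/dθ| = 0.03389 m.
ω = v/|dx/dθ| = 7.04/0.03389 = 207.73 rad/s.

208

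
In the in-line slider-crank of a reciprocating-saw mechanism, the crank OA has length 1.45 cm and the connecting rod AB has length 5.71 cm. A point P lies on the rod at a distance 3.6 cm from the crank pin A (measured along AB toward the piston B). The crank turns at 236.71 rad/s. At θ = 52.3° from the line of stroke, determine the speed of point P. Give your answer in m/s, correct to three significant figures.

ω = 236.7 rad/s.  Crank-pin speed |V_A| = rω = 3.4323 m/s, perpendicular to OA.
Rod angle: sinφ = −(r/L) sinθ ⇒ φ = -11.591°; ω_rod = −rω cosθ/√(L²−r²sin²θ) = -37.524 rad/s.
V_P = V_A + ω_rod × AP, with AP = 0.036 m along the rod.
Components: V_Px = −rω sinθ − a·ω_rod·sinφ = -2.9871 m/s;  V_Py = rω cosθ + a·ω_rod·cosφ = +0.77562 m/s.
|V_P| = √(V_Px² + V_Py²) = 3.0862 m/s.

3.09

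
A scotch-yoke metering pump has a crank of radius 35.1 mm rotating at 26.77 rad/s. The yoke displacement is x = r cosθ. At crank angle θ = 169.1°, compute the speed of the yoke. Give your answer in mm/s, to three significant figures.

ω = 26.77 rad/s
x = r cosθ ⇒ ẋ = −rω sinθ.
|v| = rω|sinθ| = 0.0351·26.77·|sin 169.1°| = 0.17768 m/s = 177.68 mm/s.

178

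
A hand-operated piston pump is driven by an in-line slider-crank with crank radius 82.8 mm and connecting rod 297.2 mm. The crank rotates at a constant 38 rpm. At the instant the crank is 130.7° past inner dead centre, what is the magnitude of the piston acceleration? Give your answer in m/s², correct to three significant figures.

0.903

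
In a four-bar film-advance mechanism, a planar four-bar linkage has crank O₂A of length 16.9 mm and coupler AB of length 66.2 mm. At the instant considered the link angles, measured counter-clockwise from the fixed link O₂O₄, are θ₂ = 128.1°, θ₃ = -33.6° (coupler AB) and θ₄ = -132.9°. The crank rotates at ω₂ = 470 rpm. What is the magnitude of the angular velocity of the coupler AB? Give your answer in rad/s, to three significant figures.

12.6

ω₂ = 49.22 rad/s (from 470 rpm).
Differentiating the loop-closure r₂e^{iθ₂}+r₃e^{iθ₃}=r₁+r₄e^{iθ₄} gives r₂ω₂e^{iθ₂}+r₃ω₃e^{iθ₃}=r₄ω₄e^{iθ₄}.
Eliminating the other unknown: ω₃ = r₂ω₂ sin(θ₄−θ₂) / [r₃ sin(θ₃−θ₄)].
Numerator sine = +0.98769; denominator sine = +0.98686.
Result = 0.0169·49.22·(+0.98769) / (0.0662·(+0.98686)) = +12.575 rad/s; magnitude 12.575 rad/s.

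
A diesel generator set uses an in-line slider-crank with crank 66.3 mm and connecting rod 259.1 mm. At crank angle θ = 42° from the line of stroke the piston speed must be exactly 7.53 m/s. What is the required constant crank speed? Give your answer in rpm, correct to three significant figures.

For an in-line slider-crank, |v_piston| = rω|sinθ|·[1 + r cosθ/√(L² − r² sin²θ)].
With r = 0.0663 m, L = 0.2591 m, θ = 42°: the bracketed kinematic factor |dx/dθ| = 0.052926 m.
ω = v/|dx/dθ| = 7.53/0.052926 = 142.27 rad/s.
N = 60ω/(2π) = 1358.6 rpm.

1360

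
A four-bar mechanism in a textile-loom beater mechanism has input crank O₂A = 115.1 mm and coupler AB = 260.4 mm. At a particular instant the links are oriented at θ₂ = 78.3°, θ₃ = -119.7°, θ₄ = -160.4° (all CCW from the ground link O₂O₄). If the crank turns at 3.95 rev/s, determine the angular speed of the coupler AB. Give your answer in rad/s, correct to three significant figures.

14.4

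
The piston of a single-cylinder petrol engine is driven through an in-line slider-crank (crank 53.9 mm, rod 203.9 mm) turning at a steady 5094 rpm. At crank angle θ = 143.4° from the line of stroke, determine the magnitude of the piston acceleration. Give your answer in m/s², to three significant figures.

ω = 2π·5094/60 = 533.4 rad/s
x(θ) = r cosθ + √(L² − r² sin²θ); with ω constant, a = ω²·d²x/dθ².
d²x/dθ² = −r cosθ − r²(cos2θ)/√u − r⁴ sin²2θ/(4u^{3/2}),  u = L² − r² sin²θ = 0.0405425 m².
Substituting r = 0.0539 m, L = 0.2039 m, θ = 143.4°: d²x/dθ² = +0.038865 m.
a = ω²·d²x/dθ² = (533.4)²·(+0.038865) = +11059 m/s²;  |a| = 11059 m/s².

11100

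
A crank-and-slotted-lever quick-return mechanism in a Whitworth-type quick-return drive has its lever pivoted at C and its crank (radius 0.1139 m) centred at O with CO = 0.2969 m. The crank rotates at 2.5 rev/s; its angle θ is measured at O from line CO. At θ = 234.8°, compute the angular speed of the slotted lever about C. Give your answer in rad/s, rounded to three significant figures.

1.65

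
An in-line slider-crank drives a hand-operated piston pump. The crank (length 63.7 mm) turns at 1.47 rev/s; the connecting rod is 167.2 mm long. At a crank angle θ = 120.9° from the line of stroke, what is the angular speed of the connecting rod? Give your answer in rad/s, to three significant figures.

1.91

ω = 9.236 rad/s (converted from 1.47 rev/s).
The rod makes angle φ with the slider axis where L sinφ = r sinθ; differentiating, L cosφ·φ̇ = r ω cosθ.
L cosφ = √(L² − r² sin²θ) = 0.15801 m.
|ω_rod| = r ω |cosθ| / √(L² − r² sin²θ) = 0.0637·9.236·0.51354/0.15801 = 1.9121 rad/s.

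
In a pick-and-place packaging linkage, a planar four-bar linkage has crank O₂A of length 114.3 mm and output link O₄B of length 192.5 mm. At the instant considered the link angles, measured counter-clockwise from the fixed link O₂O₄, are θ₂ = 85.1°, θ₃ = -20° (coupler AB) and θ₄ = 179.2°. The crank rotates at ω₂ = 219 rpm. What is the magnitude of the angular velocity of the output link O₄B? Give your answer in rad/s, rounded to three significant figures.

40.0

ω₂ = 22.93 rad/s (from 219 rpm).
Differentiating the loop-closure r₂e^{iθ₂}+r₃e^{iθ₃}=r₁+r₄e^{iθ₄} gives r₂ω₂e^{iθ₂}+r₃ω₃e^{iθ₃}=r₄ω₄e^{iθ₄}.
Eliminating the other unknown: ω₄ = r₂ω₂ sin(θ₂−θ₃) / [r₄ sin(θ₄−θ₃)].
Numerator sine = +0.96547; denominator sine = -0.32887.
Result = 0.1143·22.93·(+0.96547) / (0.1925·(-0.32887)) = -39.977 rad/s; magnitude 39.977 rad/s.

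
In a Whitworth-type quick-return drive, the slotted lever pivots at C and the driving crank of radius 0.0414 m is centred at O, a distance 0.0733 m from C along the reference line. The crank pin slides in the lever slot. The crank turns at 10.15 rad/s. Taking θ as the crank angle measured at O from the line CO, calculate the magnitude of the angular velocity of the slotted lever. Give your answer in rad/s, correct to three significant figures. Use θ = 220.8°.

2.38

ω = 10.15 rad/s
Crank pin A relative to C: A = (d + r cosθ, r sinθ); lever angle φ = atan2(r sinθ, d + r cosθ).
Differentiating tanφ: φ̇ = rω(d cosθ + r)/(d² + r² + 2dr cosθ).
d² + r² + 2dr cosθ = |CA|² = 0.00249247 m²;  d cosθ + r = -0.014088 m.
|ω_lever| = |0.0414·10.15·-0.014088| / 0.00249247 = 2.3751 rad/s.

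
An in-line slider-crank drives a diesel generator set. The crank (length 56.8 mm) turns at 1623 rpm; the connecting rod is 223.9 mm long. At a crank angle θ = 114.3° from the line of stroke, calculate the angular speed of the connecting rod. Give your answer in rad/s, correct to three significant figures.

18.2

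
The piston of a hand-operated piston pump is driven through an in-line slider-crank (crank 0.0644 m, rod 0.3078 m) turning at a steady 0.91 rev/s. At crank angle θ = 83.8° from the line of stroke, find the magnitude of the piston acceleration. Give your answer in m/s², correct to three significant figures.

0.212

ω = 2π·0.91 = 5.718 rad/s
x(θ) = r cosθ + √(L² − r² sin²θ); with ω constant, a = ω²·d²x/dθ².
d²x/dθ² = −r cosθ − r²(cos2θ)/√u − r⁴ sin²2θ/(4u^{3/2}),  u = L² − r² sin²θ = 0.0906419 m².
Substituting r = 0.0644 m, L = 0.3078 m, θ = 83.8°: d²x/dθ² = +0.0064917 m.
a = ω²·d²x/dθ² = (5.718)²·(+0.0064917) = +0.21223 m/s²;  |a| = 0.21223 m/s².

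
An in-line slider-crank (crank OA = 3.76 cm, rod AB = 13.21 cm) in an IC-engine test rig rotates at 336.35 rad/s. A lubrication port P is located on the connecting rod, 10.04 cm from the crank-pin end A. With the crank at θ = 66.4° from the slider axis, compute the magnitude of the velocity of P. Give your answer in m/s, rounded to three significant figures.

12.7

ω = 336.4 rad/s.  Crank-pin speed |V_A| = rω = 12.647 m/s, perpendicular to OA.
Rod angle: sinφ = −(r/L) sinθ ⇒ φ = -15.119°; ω_rod = −rω cosθ/√(L²−r²sin²θ) = -39.702 rad/s.
V_P = V_A + ω_rod × AP, with AP = 0.1004 m along the rod.
Components: V_Px = −rω sinθ − a·ω_rod·sinφ = -12.629 m/s;  V_Py = rω cosθ + a·ω_rod·cosφ = +1.215 m/s.
|V_P| = √(V_Px² + V_Py²) = 12.687 m/s.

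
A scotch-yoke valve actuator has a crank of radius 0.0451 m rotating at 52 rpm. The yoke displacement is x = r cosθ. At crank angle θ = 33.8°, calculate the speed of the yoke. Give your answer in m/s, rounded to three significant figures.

ω = 5.445 rad/s (from 52 rpm).
x = r cosθ ⇒ ẋ = −rω sinθ.
|v| = rω|sinθ| = 0.0451·5.445·|sin 33.8°| = 0.13662 m/s.

0.137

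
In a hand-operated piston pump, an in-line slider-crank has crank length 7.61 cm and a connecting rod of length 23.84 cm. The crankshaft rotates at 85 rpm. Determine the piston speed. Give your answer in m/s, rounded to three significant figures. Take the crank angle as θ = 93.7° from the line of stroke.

0.661

ω = 2π·85/60 = 8.901 rad/s
For an in-line slider-crank, x = r cosθ + √(L² − r² sin²θ), so v = −rω sinθ·[1 + r cosθ/√(L² − r² sin²θ)].
With r = 0.0761 m, L = 0.2384 m, θ = 93.7°: √(L² − r² sin²θ) = 0.22598 m.
v = −0.0761·8.901·0.99792·[1 + 0.0761·-0.06453/0.22598] = -0.66128 m/s.
|v| = 0.66128 m/s.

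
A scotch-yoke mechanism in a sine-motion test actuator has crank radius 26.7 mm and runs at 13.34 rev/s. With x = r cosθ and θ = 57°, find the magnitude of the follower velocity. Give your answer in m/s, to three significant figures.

ω = 83.82 rad/s (from 13.34 rev/s).
x = r cosθ ⇒ ẋ = −rω sinθ.
|v| = rω|sinθ| = 0.0267·83.82·|sin 57°| = 1.8769 m/s.

1.88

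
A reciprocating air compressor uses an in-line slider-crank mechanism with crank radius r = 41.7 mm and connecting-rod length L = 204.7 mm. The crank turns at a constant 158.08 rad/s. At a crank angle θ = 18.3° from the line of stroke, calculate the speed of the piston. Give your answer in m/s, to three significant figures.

ω = 158.1 rad/s
For an in-line slider-crank, x = r cosθ + √(L² − r² sin²θ), so v = −rω sinθ·[1 + r cosθ/√(L² − r² sin²θ)].
With r = 0.0417 m, L = 0.2047 m, θ = 18.3°: √(L² − r² sin²θ) = 0.20428 m.
v = −0.0417·158.1·0.31399·[1 + 0.0417·0.94943/0.20428] = -2.471 m/s.
|v| = 2.471 m/s.

2.47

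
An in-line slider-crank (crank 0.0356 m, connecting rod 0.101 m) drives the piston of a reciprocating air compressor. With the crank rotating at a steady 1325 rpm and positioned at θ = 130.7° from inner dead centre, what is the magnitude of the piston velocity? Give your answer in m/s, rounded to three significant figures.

ω = 2π·1325/60 = 138.8 rad/s
For an in-line slider-crank, x = r cosθ + √(L² − r² sin²θ), so v = −rω sinθ·[1 + r cosθ/√(L² − r² sin²θ)].
With r = 0.0356 m, L = 0.101 m, θ = 130.7°: √(L² − r² sin²θ) = 0.097327 m.
v = −0.0356·138.8·0.75813·[1 + 0.0356·-0.65210/0.097327] = -2.8517 m/s.
|v| = 2.8517 m/s.

2.85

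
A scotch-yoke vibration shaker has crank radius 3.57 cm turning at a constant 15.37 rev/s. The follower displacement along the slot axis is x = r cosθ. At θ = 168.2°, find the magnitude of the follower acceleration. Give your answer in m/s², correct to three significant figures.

326

ω = 96.57 rad/s (from 15.37 rev/s).
x = r cosθ ⇒ ẍ = −rω² cosθ (ω constant).
|a| = rω²|cosθ| = 0.0357·(96.57)²·|cos 168.2°| = 325.91 m/s².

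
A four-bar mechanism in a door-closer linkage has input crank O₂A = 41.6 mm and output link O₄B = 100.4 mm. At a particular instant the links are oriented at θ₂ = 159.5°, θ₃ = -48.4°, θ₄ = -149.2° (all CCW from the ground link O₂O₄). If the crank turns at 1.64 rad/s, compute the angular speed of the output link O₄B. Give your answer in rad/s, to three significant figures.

ω₂ = 1.64 rad/s
Differentiating the loop-closure r₂e^{iθ₂}+r₃e^{iθ₃}=r₁+r₄e^{iθ₄} gives r₂ω₂e^{iθ₂}+r₃ω₃e^{iθ₃}=r₄ω₄e^{iθ₄}.
Eliminating the other unknown: ω₄ = r₂ω₂ sin(θ₂−θ₃) / [r₄ sin(θ₄−θ₃)].
Numerator sine = -0.46793; denominator sine = -0.98229.
Result = 0.0416·1.64·(-0.46793) / (0.1004·(-0.98229)) = +0.3237 rad/s; magnitude 0.3237 rad/s.

0.324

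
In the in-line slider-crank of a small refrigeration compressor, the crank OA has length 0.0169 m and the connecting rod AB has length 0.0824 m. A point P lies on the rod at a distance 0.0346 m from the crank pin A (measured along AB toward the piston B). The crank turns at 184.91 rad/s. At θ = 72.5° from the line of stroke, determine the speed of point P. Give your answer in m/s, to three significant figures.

3.11

ω = 184.9 rad/s.  Crank-pin speed |V_A| = rω = 3.125 m/s, perpendicular to OA.
Rod angle: sinφ = −(r/L) sinθ ⇒ φ = -11.280°; ω_rod = −rω cosθ/√(L²−r²sin²θ) = -11.629 rad/s.
V_P = V_A + ω_rod × AP, with AP = 0.0346 m along the rod.
Components: V_Px = −rω sinθ − a·ω_rod·sinφ = -3.059 m/s;  V_Py = rω cosθ + a·ω_rod·cosφ = +0.54512 m/s.
|V_P| = √(V_Px² + V_Py²) = 3.1072 m/s.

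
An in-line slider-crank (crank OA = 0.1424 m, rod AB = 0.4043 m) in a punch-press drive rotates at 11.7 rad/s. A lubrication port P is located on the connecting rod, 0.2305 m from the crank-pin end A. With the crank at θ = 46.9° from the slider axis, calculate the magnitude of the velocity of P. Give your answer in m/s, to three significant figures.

1.47

ω = 11.7 rad/s.  Crank-pin speed |V_A| = rω = 1.6661 m/s, perpendicular to OA.
Rod angle: sinφ = −(r/L) sinθ ⇒ φ = -14.902°; ω_rod = −rω cosθ/√(L²−r²sin²θ) = -2.9137 rad/s.
V_P = V_A + ω_rod × AP, with AP = 0.2305 m along the rod.
Components: V_Px = −rω sinθ − a·ω_rod·sinφ = -1.3892 m/s;  V_Py = rω cosθ + a·ω_rod·cosφ = +0.48937 m/s.
|V_P| = √(V_Px² + V_Py²) = 1.4729 m/s.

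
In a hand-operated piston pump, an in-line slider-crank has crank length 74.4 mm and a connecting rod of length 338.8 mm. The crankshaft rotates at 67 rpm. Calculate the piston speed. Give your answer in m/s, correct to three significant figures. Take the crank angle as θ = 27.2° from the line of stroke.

ω = 2π·67/60 = 7.016 rad/s
For an in-line slider-crank, x = r cosθ + √(L² − r² sin²θ), so v = −rω sinθ·[1 + r cosθ/√(L² − r² sin²θ)].
With r = 0.0744 m, L = 0.3388 m, θ = 27.2°: √(L² − r² sin²θ) = 0.33709 m.
v = −0.0744·7.016·0.45710·[1 + 0.0744·0.88942/0.33709] = -0.28545 m/s.
|v| = 0.28545 m/s.

0.285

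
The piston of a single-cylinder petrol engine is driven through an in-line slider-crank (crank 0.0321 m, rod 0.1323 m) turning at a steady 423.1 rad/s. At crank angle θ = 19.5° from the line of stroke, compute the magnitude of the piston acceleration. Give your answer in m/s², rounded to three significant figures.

6510

ω = 423.1 rad/s
x(θ) = r cosθ + √(L² − r² sin²θ); with ω constant, a = ω²·d²x/dθ².
d²x/dθ² = −r cosθ − r²(cos2θ)/√u − r⁴ sin²2θ/(4u^{3/2}),  u = L² − r² sin²θ = 0.0173885 m².
Substituting r = 0.0321 m, L = 0.1323 m, θ = 19.5°: d²x/dθ² = -0.036377 m.
a = ω²·d²x/dθ² = (423.1)²·(-0.036377) = -6512 m/s²;  |a| = 6512 m/s².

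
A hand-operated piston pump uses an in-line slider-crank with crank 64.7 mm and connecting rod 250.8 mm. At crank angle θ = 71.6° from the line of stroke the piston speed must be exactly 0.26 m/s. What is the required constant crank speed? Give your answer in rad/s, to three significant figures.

For an in-line slider-crank, |v_piston| = rω|sinθ|·[1 + r cosθ/√(L² − r² sin²θ)].
With r = 0.0647 m, L = 0.2508 m, θ = 71.6°: the bracketed kinematic factor |dx/dθ| = 0.066548 m.
ω = v/|dx/dθ| = 0.26/0.066548 = 3.9069 rad/s.

3.91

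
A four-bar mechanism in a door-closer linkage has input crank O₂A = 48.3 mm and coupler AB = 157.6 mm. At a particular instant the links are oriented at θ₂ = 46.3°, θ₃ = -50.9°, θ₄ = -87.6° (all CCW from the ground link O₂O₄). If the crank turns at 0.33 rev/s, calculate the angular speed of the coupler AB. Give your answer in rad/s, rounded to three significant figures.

ω₂ = 2.073 rad/s (from 0.33 rev/s).
Differentiating the loop-closure r₂e^{iθ₂}+r₃e^{iθ₃}=r₁+r₄e^{iθ₄} gives r₂ω₂e^{iθ₂}+r₃ω₃e^{iθ₃}=r₄ω₄e^{iθ₄}.
Eliminating the other unknown: ω₃ = r₂ω₂ sin(θ₄−θ₂) / [r₃ sin(θ₃−θ₄)].
Numerator sine = -0.72055; denominator sine = +0.59763.
Result = 0.0483·2.073·(-0.72055) / (0.1576·(+0.59763)) = -0.76616 rad/s; magnitude 0.76616 rad/s.

0.766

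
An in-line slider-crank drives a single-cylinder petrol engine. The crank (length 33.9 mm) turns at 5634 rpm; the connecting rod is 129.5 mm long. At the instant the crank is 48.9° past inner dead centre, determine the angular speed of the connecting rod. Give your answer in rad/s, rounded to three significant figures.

ω = 590 rad/s (converted from 5634 rpm).
The rod makes angle φ with the slider axis where L sinφ = r sinθ; differentiating, L cosφ·φ̇ = r ω cosθ.
L cosφ = √(L² − r² sin²θ) = 0.12696 m.
|ω_rod| = r ω |cosθ| / √(L² − r² sin²θ) = 0.0339·590·0.65738/0.12696 = 103.56 rad/s.

104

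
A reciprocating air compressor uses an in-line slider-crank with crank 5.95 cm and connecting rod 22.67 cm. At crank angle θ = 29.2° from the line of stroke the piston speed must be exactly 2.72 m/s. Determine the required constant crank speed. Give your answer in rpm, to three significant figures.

For an in-line slider-crank, |v_piston| = rω|sinθ|·[1 + r cosθ/√(L² − r² sin²θ)].
With r = 0.0595 m, L = 0.2267 m, θ = 29.2°: the bracketed kinematic factor |dx/dθ| = 0.035733 m.
ω = v/|dx/dθ| = 2.72/0.035733 = 76.119 rad/s.
N = 60ω/(2π) = 726.89 rpm.

727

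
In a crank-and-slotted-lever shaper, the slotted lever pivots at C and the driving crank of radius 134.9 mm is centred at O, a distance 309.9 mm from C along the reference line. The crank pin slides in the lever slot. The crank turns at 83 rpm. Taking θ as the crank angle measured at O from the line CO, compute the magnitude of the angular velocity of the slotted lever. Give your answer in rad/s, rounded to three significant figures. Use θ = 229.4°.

ω = 8.692 rad/s (from 83 rpm).
Crank pin A relative to C: A = (d + r cosθ, r sinθ); lever angle φ = atan2(r sinθ, d + r cosθ).
Differentiating tanφ: φ̇ = rω(d cosθ + r)/(d² + r² + 2dr cosθ).
d² + r² + 2dr cosθ = |CA|² = 0.0598241 m²;  d cosθ + r = -0.066775 m.
|ω_lever| = |0.1349·8.692·-0.066775| / 0.0598241 = 1.3087 rad/s.

1.31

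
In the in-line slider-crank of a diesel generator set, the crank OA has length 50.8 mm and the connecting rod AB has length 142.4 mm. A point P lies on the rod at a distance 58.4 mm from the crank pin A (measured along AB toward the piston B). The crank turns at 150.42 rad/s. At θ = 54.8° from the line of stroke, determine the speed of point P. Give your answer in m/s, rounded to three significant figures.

ω = 150.4 rad/s.  Crank-pin speed |V_A| = rω = 7.6413 m/s, perpendicular to OA.
Rod angle: sinφ = −(r/L) sinθ ⇒ φ = -16.948°; ω_rod = −rω cosθ/√(L²−r²sin²θ) = -32.336 rad/s.
V_P = V_A + ω_rod × AP, with AP = 0.0584 m along the rod.
Components: V_Px = −rω sinθ − a·ω_rod·sinφ = -6.7946 m/s;  V_Py = rω cosθ + a·ω_rod·cosφ = +2.5983 m/s.
|V_P| = √(V_Px² + V_Py²) = 7.2744 m/s.

7.27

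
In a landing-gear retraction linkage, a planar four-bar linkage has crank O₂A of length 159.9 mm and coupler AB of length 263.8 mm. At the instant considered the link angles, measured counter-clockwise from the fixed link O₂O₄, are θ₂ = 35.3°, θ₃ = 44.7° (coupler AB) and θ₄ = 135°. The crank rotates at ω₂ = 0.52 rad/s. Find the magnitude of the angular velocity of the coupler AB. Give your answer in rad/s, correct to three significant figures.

0.311

ω₂ = 0.52 rad/s
Differentiating the loop-closure r₂e^{iθ₂}+r₃e^{iθ₃}=r₁+r₄e^{iθ₄} gives r₂ω₂e^{iθ₂}+r₃ω₃e^{iθ₃}=r₄ω₄e^{iθ₄}.
Eliminating the other unknown: ω₃ = r₂ω₂ sin(θ₄−θ₂) / [r₃ sin(θ₃−θ₄)].
Numerator sine = +0.98570; denominator sine = -0.99999.
Result = 0.1599·0.52·(+0.98570) / (0.2638·(-0.99999)) = -0.31069 rad/s; magnitude 0.31069 rad/s.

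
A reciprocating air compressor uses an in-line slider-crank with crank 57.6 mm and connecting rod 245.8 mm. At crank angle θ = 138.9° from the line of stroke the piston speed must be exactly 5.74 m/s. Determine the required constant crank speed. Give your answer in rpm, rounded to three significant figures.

1760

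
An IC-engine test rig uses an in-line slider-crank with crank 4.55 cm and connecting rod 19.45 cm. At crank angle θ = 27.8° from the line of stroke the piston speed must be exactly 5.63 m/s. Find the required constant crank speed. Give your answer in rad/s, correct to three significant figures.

For an in-line slider-crank, |v_piston| = rω|sinθ|·[1 + r cosθ/√(L² − r² sin²θ)].
With r = 0.0455 m, L = 0.1945 m, θ = 27.8°: the bracketed kinematic factor |dx/dθ| = 0.025638 m.
ω = v/|dx/dθ| = 5.63/0.025638 = 219.59 rad/s.

220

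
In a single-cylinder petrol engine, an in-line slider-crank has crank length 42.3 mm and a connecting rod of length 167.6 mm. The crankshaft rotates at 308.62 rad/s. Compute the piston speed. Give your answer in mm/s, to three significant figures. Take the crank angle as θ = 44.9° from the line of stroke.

10900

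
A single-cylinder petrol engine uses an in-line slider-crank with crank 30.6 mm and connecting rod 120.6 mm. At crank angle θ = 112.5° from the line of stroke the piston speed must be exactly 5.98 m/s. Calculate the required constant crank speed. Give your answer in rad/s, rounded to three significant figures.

235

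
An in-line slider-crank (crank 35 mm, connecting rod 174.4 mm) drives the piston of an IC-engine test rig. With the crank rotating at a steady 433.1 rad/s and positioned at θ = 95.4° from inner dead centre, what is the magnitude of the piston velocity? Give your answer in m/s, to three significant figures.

ω = 433.1 rad/s
For an in-line slider-crank, x = r cosθ + √(L² − r² sin²θ), so v = −rω sinθ·[1 + r cosθ/√(L² − r² sin²θ)].
With r = 0.035 m, L = 0.1744 m, θ = 95.4°: √(L² − r² sin²θ) = 0.17088 m.
v = −0.035·433.1·0.99556·[1 + 0.035·-0.09411/0.17088] = -14.8 m/s.
|v| = 14.8 m/s.

14.8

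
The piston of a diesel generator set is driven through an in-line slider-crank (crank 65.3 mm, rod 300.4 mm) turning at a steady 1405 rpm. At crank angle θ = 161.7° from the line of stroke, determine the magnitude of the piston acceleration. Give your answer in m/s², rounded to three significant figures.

1090

ω = 2π·1405/60 = 147.1 rad/s
x(θ) = r cosθ + √(L² − r² sin²θ); with ω constant, a = ω²·d²x/dθ².
d²x/dθ² = −r cosθ − r²(cos2θ)/√u − r⁴ sin²2θ/(4u^{3/2}),  u = L² − r² sin²θ = 0.0898198 m².
Substituting r = 0.0653 m, L = 0.3004 m, θ = 161.7°: d²x/dθ² = +0.050515 m.
a = ω²·d²x/dθ² = (147.1)²·(+0.050515) = +1093.5 m/s²;  |a| = 1093.5 m/s².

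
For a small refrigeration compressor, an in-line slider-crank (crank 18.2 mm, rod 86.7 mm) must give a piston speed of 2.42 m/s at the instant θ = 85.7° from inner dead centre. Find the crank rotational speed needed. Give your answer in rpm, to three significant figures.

For an in-line slider-crank, |v_piston| = rω|sinθ|·[1 + r cosθ/√(L² − r² sin²θ)].
With r = 0.0182 m, L = 0.0867 m, θ = 85.7°: the bracketed kinematic factor |dx/dθ| = 0.018441 m.
ω = v/|dx/dθ| = 2.42/0.018441 = 131.23 rad/s.
N = 60ω/(2π) = 1253.2 rpm.

1250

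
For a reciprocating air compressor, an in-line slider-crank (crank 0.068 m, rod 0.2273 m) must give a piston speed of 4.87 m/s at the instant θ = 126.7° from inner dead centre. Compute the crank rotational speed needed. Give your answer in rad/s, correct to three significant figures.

109

For an in-line slider-crank, |v_piston| = rω|sinθ|·[1 + r cosθ/√(L² − r² sin²θ)].
With r = 0.068 m, L = 0.2273 m, θ = 126.7°: the bracketed kinematic factor |dx/dθ| = 0.04448 m.
ω = v/|dx/dθ| = 4.87/0.04448 = 109.49 rad/s.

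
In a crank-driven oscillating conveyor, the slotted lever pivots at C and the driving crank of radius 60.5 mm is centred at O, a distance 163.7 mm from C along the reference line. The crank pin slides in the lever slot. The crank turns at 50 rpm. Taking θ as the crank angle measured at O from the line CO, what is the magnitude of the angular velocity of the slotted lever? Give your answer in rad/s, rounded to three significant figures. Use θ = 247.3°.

0.0371

ω = 5.236 rad/s (from 50 rpm).
Crank pin A relative to C: A = (d + r cosθ, r sinθ); lever angle φ = atan2(r sinθ, d + r cosθ).
Differentiating tanφ: φ̇ = rω(d cosθ + r)/(d² + r² + 2dr cosθ).
d² + r² + 2dr cosθ = |CA|² = 0.022814 m²;  d cosθ + r = -0.0026728 m.
|ω_lever| = |0.0605·5.236·-0.0026728| / 0.022814 = 0.037113 rad/s.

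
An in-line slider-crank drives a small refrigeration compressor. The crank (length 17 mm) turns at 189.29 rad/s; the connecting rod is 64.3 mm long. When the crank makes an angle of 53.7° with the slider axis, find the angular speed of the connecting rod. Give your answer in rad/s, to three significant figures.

ω = 189.3 rad/s
The rod makes angle φ with the slider axis where L sinφ = r sinθ; differentiating, L cosφ·φ̇ = r ω cosθ.
L cosφ = √(L² − r² sin²θ) = 0.062823 m.
|ω_rod| = r ω |cosθ| / √(L² − r² sin²θ) = 0.017·189.3·0.59201/0.062823 = 30.324 rad/s.

30.3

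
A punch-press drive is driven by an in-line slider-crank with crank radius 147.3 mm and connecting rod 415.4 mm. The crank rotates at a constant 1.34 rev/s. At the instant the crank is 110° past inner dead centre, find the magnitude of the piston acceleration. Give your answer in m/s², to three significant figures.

6.52

ω = 2π·1.34 = 8.419 rad/s
x(θ) = r cosθ + √(L² − r² sin²θ); with ω constant, a = ω²·d²x/dθ².
d²x/dθ² = −r cosθ − r²(cos2θ)/√u − r⁴ sin²2θ/(4u^{3/2}),  u = L² − r² sin²θ = 0.153398 m².
Substituting r = 0.1473 m, L = 0.4154 m, θ = 110°: d²x/dθ² = +0.092008 m.
a = ω²·d²x/dθ² = (8.419)²·(+0.092008) = +6.5222 m/s²;  |a| = 6.5222 m/s².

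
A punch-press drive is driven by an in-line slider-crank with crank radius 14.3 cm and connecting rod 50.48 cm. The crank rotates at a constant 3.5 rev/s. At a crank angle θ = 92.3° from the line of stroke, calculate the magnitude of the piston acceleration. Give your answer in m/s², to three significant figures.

ω = 2π·3.5 = 21.99 rad/s
x(θ) = r cosθ + √(L² − r² sin²θ); with ω constant, a = ω²·d²x/dθ².
d²x/dθ² = −r cosθ − r²(cos2θ)/√u − r⁴ sin²2θ/(4u^{3/2}),  u = L² − r² sin²θ = 0.234407 m².
Substituting r = 0.143 m, L = 0.5048 m, θ = 92.3°: d²x/dθ² = +0.047833 m.
a = ω²·d²x/dθ² = (21.99)²·(+0.047833) = +23.133 m/s²;  |a| = 23.133 m/s².

23.1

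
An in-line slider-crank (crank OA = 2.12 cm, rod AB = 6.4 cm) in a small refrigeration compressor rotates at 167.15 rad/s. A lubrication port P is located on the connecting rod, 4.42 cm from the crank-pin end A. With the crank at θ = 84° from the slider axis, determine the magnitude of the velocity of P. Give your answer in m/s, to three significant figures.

ω = 167.2 rad/s.  Crank-pin speed |V_A| = rω = 3.5436 m/s, perpendicular to OA.
Rod angle: sinφ = −(r/L) sinθ ⇒ φ = -19.235°; ω_rod = −rω cosθ/√(L²−r²sin²θ) = -6.1298 rad/s.
V_P = V_A + ω_rod × AP, with AP = 0.0442 m along the rod.
Components: V_Px = −rω sinθ − a·ω_rod·sinφ = -3.6134 m/s;  V_Py = rω cosθ + a·ω_rod·cosφ = +0.11459 m/s.
|V_P| = √(V_Px² + V_Py²) = 3.6152 m/s.

3.62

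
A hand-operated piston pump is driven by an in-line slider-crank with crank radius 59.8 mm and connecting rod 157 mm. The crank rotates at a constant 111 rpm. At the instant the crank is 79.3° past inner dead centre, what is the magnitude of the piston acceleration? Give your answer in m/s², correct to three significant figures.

1.57

ω = 2π·111/60 = 11.62 rad/s
x(θ) = r cosθ + √(L² − r² sin²θ); with ω constant, a = ω²·d²x/dθ².
d²x/dθ² = −r cosθ − r²(cos2θ)/√u − r⁴ sin²2θ/(4u^{3/2}),  u = L² − r² sin²θ = 0.0211962 m².
Substituting r = 0.0598 m, L = 0.157 m, θ = 79.3°: d²x/dθ² = +0.011628 m.
a = ω²·d²x/dθ² = (11.62)²·(+0.011628) = +1.5712 m/s²;  |a| = 1.5712 m/s².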